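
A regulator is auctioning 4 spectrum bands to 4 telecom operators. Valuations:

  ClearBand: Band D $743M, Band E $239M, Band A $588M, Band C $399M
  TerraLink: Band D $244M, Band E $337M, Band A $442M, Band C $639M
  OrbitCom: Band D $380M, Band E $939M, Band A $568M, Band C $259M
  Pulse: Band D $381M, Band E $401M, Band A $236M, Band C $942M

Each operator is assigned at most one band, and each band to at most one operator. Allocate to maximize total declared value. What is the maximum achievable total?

Max total: $3066M

This is the linear assignment problem.
Optimal: ClearBand→Band D ($743M), TerraLink→Band A ($442M), OrbitCom→Band E ($939M), Pulse→Band C ($942M) — total 743+442+939+942 = $3066M.
Row-greedy (each operator in turn takes its best remaining band) gives $2557M, worse by 509.
Next-best assignment: ClearBand→Band A, TerraLink→Band D, OrbitCom→Band E, Pulse→Band C = $2713M.
Swapping TerraLink↔ClearBand (TerraLink→Band D $244M, ClearBand→Band A $588M) loses 353.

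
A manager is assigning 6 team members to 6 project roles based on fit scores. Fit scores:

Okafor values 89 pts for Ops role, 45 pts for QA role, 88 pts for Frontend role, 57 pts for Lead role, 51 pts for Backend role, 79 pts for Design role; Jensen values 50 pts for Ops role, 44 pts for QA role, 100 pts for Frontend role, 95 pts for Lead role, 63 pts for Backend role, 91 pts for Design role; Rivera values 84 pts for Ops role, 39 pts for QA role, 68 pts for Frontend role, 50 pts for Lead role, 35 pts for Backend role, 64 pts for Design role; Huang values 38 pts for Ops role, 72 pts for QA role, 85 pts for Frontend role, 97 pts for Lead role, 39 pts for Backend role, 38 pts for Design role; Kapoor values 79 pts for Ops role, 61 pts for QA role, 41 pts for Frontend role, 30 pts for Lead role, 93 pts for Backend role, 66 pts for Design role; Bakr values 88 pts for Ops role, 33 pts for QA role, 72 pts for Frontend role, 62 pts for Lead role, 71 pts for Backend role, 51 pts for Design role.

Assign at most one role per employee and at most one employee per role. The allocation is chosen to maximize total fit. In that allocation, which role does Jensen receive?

Treat this as an assignment problem: match each employee to one role.
Optimal: Okafor→Frontend role (88 pts), Jensen→Lead role (95 pts), Rivera→Design role (64 pts), Huang→QA role (72 pts), Kapoor→Backend role (93 pts), Bakr→Ops role (88 pts) — total 88+95+64+72+93+88 = 500 pts.
Column-greedy (each role in turn goes to its best remaining employee) gives 480 pts, worse by 20.
No other one-to-one assignment exceeds 500 pts.
Jensen's own top role is Frontend role (100 pts), but forcing Jensen→Frontend role and reassigning the rest optimally gives only 496 pts — worse by 4.

Jensen receives Lead role.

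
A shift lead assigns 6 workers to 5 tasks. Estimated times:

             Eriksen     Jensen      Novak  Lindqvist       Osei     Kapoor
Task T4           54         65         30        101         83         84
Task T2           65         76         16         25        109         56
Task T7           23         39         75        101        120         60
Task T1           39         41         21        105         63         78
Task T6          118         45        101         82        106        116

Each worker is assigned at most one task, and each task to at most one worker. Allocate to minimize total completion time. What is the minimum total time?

Minimum total: 186 min

This is the linear assignment problem.
Optimal: Novak→Task T4 (30 min), Lindqvist→Task T2 (25 min), Eriksen→Task T7 (23 min), Osei→Task T1 (63 min), Jensen→Task T6 (45 min) — total 30+25+23+63+45 = 186 min.
Min-entry greedy (repeatedly take the single cheapest remaining cell) gives 245 min, worse by 59.
Next-best assignment: Osei→Task T4, Lindqvist→Task T2, Eriksen→Task T7, Novak→Task T1, Jensen→Task T6 = 197 min.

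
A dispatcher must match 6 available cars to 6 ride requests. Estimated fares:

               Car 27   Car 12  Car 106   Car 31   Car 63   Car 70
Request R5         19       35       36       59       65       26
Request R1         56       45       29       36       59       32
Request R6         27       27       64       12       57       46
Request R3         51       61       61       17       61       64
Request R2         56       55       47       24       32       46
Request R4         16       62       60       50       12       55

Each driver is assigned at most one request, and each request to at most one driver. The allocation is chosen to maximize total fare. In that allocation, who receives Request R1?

Car 63 receives Request R1.

This is the linear assignment problem.
Optimal: Car 27→Request R2 ($56), Car 12→Request R4 ($62), Car 106→Request R6 ($64), Car 31→Request R5 ($59), Car 63→Request R1 ($59), Car 70→Request R3 ($64) — total 56+62+64+59+59+64 = $364.
Max-entry greedy (repeatedly take the single best remaining cell) gives $335, worse by 29.
Checked against all permutations: $364 is optimal.
Car 63's own top request is Request R5 ($65), but forcing Car 63→Request R5 and reassigning the rest optimally gives only $354 — worse by 10.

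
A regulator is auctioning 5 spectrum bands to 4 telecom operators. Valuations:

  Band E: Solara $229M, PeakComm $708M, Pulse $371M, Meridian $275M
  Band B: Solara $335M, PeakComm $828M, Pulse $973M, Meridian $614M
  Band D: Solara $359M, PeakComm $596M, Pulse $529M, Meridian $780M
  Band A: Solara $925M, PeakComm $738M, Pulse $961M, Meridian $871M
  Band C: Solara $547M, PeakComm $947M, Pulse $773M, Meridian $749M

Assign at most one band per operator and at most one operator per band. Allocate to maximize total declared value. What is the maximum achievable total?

Max total: $3625M

Treat this as an assignment problem: match each operator to one band.
Optimal: Solara→Band A ($925M), PeakComm→Band C ($947M), Pulse→Band B ($973M), Meridian→Band D ($780M) — total 925+947+973+780 = $3625M.
Column-greedy (each band in turn goes to its best remaining operator) gives $3386M, worse by 239.
Next-best assignment: Solara→Band A, PeakComm→Band E, Pulse→Band B, Meridian→Band D = $3386M.
Swapping PeakComm↔Solara (PeakComm→Band A $738M, Solara→Band C $547M) loses 587.
No other one-to-one assignment exceeds $3625M.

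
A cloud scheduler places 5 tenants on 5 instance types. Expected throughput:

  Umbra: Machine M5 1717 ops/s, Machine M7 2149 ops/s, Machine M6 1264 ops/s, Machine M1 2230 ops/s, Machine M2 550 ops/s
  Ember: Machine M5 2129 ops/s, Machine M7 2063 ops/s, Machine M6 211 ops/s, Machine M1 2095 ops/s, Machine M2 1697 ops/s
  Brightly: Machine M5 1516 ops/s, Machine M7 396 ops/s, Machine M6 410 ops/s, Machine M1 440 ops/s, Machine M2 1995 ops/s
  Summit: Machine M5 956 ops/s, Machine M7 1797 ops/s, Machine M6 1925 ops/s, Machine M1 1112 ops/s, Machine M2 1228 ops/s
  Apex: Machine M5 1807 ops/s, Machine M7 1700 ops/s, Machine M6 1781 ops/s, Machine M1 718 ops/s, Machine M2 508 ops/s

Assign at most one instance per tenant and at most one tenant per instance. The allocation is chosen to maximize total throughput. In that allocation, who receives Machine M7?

Ember receives Machine M7.

This is the linear assignment problem.
Optimal: Umbra→Machine M1 (2230 ops/s), Ember→Machine M7 (2063 ops/s), Brightly→Machine M2 (1995 ops/s), Summit→Machine M6 (1925 ops/s), Apex→Machine M5 (1807 ops/s) — total 2230+2063+1995+1925+1807 = 10020 ops/s.
Column-greedy (each instance in turn goes to its best remaining tenant) gives 8916 ops/s, worse by 1104.
Next-best assignment: Umbra→Machine M1, Ember→Machine M5, Brightly→Machine M2, Summit→Machine M6, Apex→Machine M7 = 9979 ops/s.
No other one-to-one assignment exceeds 10020 ops/s.
Ember's own top instance is Machine M5 (2129 ops/s), but forcing Ember→Machine M5 and reassigning the rest optimally gives only 9979 ops/s — worse by 41.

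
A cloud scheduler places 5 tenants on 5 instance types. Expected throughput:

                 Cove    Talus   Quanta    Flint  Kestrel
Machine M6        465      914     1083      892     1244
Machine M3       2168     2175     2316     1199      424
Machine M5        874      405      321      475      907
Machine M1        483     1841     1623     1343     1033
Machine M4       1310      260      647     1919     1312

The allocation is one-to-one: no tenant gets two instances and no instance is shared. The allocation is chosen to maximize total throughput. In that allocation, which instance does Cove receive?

Cove receives Machine M5.

Optimal: Cove→Machine M5 (874 ops/s), Talus→Machine M1 (1841 ops/s), Quanta→Machine M3 (2316 ops/s), Flint→Machine M4 (1919 ops/s), Kestrel→Machine M6 (1244 ops/s) — total 874+1841+2316+1919+1244 = 8194 ops/s.
Next-best assignment: Cove→Machine M3, Talus→Machine M1, Quanta→Machine M6, Flint→Machine M4, Kestrel→Machine M5 = 7918 ops/s.
Cove's own top instance is Machine M3 (2168 ops/s), but forcing Cove→Machine M3 and reassigning the rest optimally gives only 7918 ops/s — worse by 276.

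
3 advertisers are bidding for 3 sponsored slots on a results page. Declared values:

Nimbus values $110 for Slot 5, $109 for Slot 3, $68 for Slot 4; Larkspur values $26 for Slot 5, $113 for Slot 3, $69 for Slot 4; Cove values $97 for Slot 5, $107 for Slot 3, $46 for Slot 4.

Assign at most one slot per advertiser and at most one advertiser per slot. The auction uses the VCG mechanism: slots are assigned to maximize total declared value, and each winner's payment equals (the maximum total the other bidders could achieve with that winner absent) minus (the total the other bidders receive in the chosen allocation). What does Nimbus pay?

Efficient allocation: Nimbus→Slot 5 ($110), Larkspur→Slot 4 ($69), Cove→Slot 3 ($107); total welfare W = $286.
Nimbus receives Slot 5 at value $110, so the others get W − 110 = $176.
Without Nimbus: best allocation of the remaining 2 bidders over all 3 slots is Larkspur→Slot 3 ($113), Cove→Slot 5 ($97), total $210.
VCG payment = (others' best without Nimbus) − (others' welfare with Nimbus) = 210 − 176 = $34.

Nimbus pays $34.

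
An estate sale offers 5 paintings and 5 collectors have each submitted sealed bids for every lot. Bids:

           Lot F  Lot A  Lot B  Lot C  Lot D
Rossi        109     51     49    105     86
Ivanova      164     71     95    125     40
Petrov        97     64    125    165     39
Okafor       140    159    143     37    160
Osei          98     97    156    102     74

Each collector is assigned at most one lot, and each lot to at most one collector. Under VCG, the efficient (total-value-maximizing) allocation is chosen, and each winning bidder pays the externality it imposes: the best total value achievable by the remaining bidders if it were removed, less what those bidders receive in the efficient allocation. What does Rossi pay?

Rossi pays $1.

Efficient allocation: Rossi→Lot D ($86), Ivanova→Lot F ($164), Petrov→Lot C ($165), Okafor→Lot A ($159), Osei→Lot B ($156); total welfare W = $730.
Rossi receives Lot D at value $86, so the others get W − 86 = $644.
Without Rossi: best allocation of the remaining 4 bidders over all 5 lots is Ivanova→Lot F ($164), Petrov→Lot C ($165), Okafor→Lot D ($160), Osei→Lot B ($156), total $645.
VCG payment = (others' best without Rossi) − (others' welfare with Rossi) = 645 − 644 = $1.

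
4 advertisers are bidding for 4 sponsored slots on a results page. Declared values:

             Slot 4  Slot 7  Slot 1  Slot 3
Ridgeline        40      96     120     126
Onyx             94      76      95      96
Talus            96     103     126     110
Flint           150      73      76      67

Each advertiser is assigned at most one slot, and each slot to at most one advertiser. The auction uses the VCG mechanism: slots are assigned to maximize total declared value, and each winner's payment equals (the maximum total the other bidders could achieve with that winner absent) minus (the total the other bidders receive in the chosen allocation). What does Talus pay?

Talus pays $19.

Efficient allocation: Ridgeline→Slot 3 ($126), Onyx→Slot 7 ($76), Talus→Slot 1 ($126), Flint→Slot 4 ($150); total welfare W = $478.
Talus receives Slot 1 at value $126, so the others get W − 126 = $352.
Without Talus: best allocation of the remaining 3 bidders over all 4 slots is Ridgeline→Slot 3 ($126), Onyx→Slot 1 ($95), Flint→Slot 4 ($150), total $371.
VCG payment = (others' best without Talus) − (others' welfare with Talus) = 371 − 352 = $19.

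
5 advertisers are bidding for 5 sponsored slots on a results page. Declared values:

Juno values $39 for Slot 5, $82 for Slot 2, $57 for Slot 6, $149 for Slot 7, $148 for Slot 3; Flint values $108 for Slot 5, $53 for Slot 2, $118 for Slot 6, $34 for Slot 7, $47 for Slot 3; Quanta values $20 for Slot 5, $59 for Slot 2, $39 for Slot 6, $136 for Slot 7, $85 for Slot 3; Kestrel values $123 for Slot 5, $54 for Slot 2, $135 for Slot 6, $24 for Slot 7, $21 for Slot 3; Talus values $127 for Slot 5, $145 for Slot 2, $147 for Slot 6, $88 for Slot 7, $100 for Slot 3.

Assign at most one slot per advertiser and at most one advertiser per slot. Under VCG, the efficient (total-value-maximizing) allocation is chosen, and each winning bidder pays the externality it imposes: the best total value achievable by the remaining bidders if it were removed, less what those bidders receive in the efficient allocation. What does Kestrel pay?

Efficient allocation: Juno→Slot 3 ($148), Flint→Slot 5 ($108), Quanta→Slot 7 ($136), Kestrel→Slot 6 ($135), Talus→Slot 2 ($145); total welfare W = $672.
Kestrel receives Slot 6 at value $135, so the others get W − 135 = $537.
Without Kestrel: best allocation of the remaining 4 bidders over all 5 slots is Juno→Slot 3 ($148), Flint→Slot 6 ($118), Quanta→Slot 7 ($136), Talus→Slot 2 ($145), total $547.
VCG payment = (others' best without Kestrel) − (others' welfare with Kestrel) = 547 − 537 = $10.

Kestrel pays $10.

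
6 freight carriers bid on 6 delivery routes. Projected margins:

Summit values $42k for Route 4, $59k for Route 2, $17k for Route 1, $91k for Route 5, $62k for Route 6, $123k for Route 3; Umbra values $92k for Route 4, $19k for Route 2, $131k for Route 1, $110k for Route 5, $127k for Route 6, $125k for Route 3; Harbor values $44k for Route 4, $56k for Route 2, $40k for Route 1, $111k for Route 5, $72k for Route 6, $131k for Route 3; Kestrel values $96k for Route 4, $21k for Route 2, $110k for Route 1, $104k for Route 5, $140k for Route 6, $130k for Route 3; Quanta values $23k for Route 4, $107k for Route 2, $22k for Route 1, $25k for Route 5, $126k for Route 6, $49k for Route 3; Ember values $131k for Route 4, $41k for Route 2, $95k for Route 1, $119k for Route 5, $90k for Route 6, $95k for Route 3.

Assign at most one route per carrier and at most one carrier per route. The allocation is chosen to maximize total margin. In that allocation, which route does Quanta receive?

Quanta receives Route 2.

Optimal: Summit→Route 3 ($123k), Umbra→Route 1 ($131k), Harbor→Route 5 ($111k), Kestrel→Route 6 ($140k), Quanta→Route 2 ($107k), Ember→Route 4 ($131k) — total 123+131+111+140+107+131 = $743k.
Max-entry greedy (repeatedly take the single best remaining cell) gives $731k, worse by 12.
No other one-to-one assignment exceeds $743k.
Quanta's own top route is Route 6 ($126k), but forcing Quanta→Route 6 and reassigning the rest optimally gives only $688k — worse by 55.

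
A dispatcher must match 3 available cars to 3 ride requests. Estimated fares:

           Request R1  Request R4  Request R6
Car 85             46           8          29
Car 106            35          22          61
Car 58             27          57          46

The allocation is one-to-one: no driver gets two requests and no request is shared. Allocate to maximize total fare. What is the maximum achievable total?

Maximum total: $164

This is a one-to-one assignment (maximum-weight bipartite matching).
Optimal: Car 85→Request R1 ($46), Car 106→Request R6 ($61), Car 58→Request R4 ($57) — total 46+61+57 = $164.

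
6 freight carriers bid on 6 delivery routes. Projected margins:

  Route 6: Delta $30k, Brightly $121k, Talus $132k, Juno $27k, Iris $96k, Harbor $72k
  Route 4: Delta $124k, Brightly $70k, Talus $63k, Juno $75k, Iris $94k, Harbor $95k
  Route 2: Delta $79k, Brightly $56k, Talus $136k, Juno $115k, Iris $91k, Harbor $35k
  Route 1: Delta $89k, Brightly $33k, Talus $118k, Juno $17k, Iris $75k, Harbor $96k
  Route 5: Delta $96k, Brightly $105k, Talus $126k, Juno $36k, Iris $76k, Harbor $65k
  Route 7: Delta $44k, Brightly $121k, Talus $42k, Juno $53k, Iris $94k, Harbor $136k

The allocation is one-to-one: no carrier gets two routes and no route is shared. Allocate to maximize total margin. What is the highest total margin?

This is the linear assignment problem.
Optimal: Delta→Route 4 ($124k), Brightly→Route 6 ($121k), Talus→Route 5 ($126k), Juno→Route 2 ($115k), Iris→Route 1 ($75k), Harbor→Route 7 ($136k) — total 124+121+126+115+75+136 = $697k.
Max-entry greedy (repeatedly take the single best remaining cell) gives $610k, worse by 87.
Next-best assignment: Delta→Route 4, Brightly→Route 5, Talus→Route 1, Juno→Route 2, Iris→Route 6, Harbor→Route 7 = $694k.

Maximum total: $697k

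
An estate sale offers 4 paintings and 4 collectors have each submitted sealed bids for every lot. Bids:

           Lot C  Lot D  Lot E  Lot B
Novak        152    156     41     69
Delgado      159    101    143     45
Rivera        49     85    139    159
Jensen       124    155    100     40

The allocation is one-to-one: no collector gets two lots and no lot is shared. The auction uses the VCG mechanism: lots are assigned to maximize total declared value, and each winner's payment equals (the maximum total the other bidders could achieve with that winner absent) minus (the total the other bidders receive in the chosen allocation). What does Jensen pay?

Jensen pays $20.

Efficient allocation: Novak→Lot C ($152), Delgado→Lot E ($143), Rivera→Lot B ($159), Jensen→Lot D ($155); total welfare W = $609.
Jensen receives Lot D at value $155, so the others get W − 155 = $454.
Without Jensen: best allocation of the remaining 3 bidders over all 4 lots is Novak→Lot D ($156), Delgado→Lot C ($159), Rivera→Lot B ($159), total $474.
VCG payment = (others' best without Jensen) − (others' welfare with Jensen) = 474 − 454 = $20.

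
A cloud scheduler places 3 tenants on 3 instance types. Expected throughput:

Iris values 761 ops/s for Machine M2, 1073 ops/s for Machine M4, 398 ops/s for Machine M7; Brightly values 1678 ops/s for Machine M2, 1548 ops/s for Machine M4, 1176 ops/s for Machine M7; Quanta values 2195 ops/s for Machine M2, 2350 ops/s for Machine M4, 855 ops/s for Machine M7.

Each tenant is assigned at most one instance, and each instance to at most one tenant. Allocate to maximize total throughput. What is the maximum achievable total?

Maximum total: 4444 ops/s

Treat this as an assignment problem: match each tenant to one instance.
Optimal: Iris→Machine M4 (1073 ops/s), Brightly→Machine M7 (1176 ops/s), Quanta→Machine M2 (2195 ops/s) — total 1073+1176+2195 = 4444 ops/s.
Row-greedy (each tenant in turn takes its best remaining instance) gives 3606 ops/s, worse by 838.
Next-best assignment: Iris→Machine M7, Brightly→Machine M2, Quanta→Machine M4 = 4426 ops/s.
Swapping Quanta↔Brightly (Quanta→Machine M7 855 ops/s, Brightly→Machine M2 1678 ops/s) loses 838.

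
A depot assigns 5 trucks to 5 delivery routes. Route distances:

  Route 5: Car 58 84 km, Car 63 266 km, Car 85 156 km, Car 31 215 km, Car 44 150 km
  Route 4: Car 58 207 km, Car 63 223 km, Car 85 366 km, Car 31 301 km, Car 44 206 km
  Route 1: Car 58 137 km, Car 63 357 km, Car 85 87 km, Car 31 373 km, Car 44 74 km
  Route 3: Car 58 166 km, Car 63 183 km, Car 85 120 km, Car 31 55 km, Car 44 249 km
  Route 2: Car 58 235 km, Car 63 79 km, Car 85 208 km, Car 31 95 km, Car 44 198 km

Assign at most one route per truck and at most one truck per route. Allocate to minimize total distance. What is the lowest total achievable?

Optimal: Car 58→Route 5 (84 km), Car 63→Route 2 (79 km), Car 85→Route 1 (87 km), Car 31→Route 3 (55 km), Car 44→Route 4 (206 km) — total 84+79+87+55+206 = 511 km.
Min-entry greedy (repeatedly take the single cheapest remaining cell) gives 658 km, worse by 147.
Next-best assignment: Car 58→Route 4, Car 63→Route 2, Car 85→Route 5, Car 31→Route 3, Car 44→Route 1 = 571 km.
No other one-to-one assignment undercuts 511 km.

Minimum total: 511 km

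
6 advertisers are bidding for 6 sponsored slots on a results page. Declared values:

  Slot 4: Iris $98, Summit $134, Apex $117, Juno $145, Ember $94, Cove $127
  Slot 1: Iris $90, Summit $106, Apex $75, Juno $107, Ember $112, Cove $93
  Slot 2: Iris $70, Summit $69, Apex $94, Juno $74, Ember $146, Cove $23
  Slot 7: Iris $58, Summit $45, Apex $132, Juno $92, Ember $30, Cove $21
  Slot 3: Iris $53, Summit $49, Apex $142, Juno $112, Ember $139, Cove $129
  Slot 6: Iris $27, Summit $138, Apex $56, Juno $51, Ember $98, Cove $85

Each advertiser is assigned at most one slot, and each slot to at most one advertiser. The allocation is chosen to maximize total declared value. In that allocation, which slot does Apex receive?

Treat this as an assignment problem: match each advertiser to one slot.
Optimal: Iris→Slot 1 ($90), Summit→Slot 6 ($138), Apex→Slot 7 ($132), Juno→Slot 4 ($145), Ember→Slot 2 ($146), Cove→Slot 3 ($129) — total 90+138+132+145+146+129 = $780.
No other one-to-one assignment exceeds $780.
Apex's own top slot is Slot 3 ($142), but forcing Apex→Slot 3 and reassigning the rest optimally gives only $735 — worse by 45.

Apex receives Slot 7.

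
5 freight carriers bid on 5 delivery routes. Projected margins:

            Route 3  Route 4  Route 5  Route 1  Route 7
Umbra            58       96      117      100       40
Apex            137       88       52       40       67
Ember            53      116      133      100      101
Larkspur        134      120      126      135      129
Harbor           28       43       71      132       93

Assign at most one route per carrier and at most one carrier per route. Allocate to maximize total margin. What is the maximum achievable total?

This is the linear assignment problem.
Optimal: Umbra→Route 5 ($117k), Apex→Route 3 ($137k), Ember→Route 4 ($116k), Larkspur→Route 7 ($129k), Harbor→Route 1 ($132k) — total 117+137+116+129+132 = $631k.
Column-greedy (each route in turn goes to its best remaining carrier) gives $562k, worse by 69.
Next-best assignment: Umbra→Route 4, Apex→Route 3, Ember→Route 5, Larkspur→Route 7, Harbor→Route 1 = $627k.
Swapping Ember↔Umbra (Ember→Route 5 $133k, Umbra→Route 4 $96k) loses 4.

Max total: $631k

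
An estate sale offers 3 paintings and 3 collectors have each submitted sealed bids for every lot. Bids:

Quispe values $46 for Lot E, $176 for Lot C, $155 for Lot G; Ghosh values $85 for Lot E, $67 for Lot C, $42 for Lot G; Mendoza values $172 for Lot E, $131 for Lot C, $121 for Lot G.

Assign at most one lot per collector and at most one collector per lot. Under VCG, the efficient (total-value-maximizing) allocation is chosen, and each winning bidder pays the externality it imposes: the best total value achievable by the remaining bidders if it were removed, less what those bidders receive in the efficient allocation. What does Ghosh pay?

Ghosh pays $21.

Efficient allocation: Quispe→Lot G ($155), Ghosh→Lot C ($67), Mendoza→Lot E ($172); total welfare W = $394.
Ghosh receives Lot C at value $67, so the others get W − 67 = $327.
Without Ghosh: best allocation of the remaining 2 bidders over all 3 lots is Quispe→Lot C ($176), Mendoza→Lot E ($172), total $348.
VCG payment = (others' best without Ghosh) − (others' welfare with Ghosh) = 348 − 327 = $21.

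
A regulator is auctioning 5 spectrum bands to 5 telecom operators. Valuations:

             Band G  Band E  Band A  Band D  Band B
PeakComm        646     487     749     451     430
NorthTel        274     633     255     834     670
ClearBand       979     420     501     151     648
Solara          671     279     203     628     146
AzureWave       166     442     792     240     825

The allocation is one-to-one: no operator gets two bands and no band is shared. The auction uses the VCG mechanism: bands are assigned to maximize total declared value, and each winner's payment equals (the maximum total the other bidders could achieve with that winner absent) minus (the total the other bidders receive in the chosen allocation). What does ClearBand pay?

Efficient allocation: PeakComm→Band A ($749M), NorthTel→Band E ($633M), ClearBand→Band G ($979M), Solara→Band D ($628M), AzureWave→Band B ($825M); total welfare W = $3814M.
ClearBand receives Band G at value $979M, so the others get W − 979 = $2835M.
Without ClearBand: best allocation of the remaining 4 bidders over all 5 bands is PeakComm→Band A ($749M), NorthTel→Band D ($834M), Solara→Band G ($671M), AzureWave→Band B ($825M), total $3079M.
VCG payment = (others' best without ClearBand) − (others' welfare with ClearBand) = 3079 − 2835 = $244M.

ClearBand pays $244M.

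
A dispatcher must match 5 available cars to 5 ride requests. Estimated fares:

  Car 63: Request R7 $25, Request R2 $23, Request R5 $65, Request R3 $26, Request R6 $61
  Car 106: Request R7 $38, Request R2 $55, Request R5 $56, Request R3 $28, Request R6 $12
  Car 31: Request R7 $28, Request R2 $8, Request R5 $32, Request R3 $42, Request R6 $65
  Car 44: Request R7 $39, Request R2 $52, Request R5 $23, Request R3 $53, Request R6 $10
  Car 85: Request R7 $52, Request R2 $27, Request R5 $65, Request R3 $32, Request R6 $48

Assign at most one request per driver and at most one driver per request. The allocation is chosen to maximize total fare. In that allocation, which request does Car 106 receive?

Car 106 receives Request R2.

Optimal: Car 63→Request R5 ($65), Car 106→Request R2 ($55), Car 31→Request R6 ($65), Car 44→Request R3 ($53), Car 85→Request R7 ($52) — total 65+55+65+53+52 = $290.
Next-best assignment: Car 63→Request R7, Car 106→Request R2, Car 31→Request R6, Car 44→Request R3, Car 85→Request R5 = $263.
Swapping Car 106↔Car 85 (Car 106→Request R7 $38, Car 85→Request R2 $27) loses 42.
Every other assignment is strictly worse.
Car 106's own top request is Request R5 ($56), but forcing Car 106→Request R5 and reassigning the rest optimally gives only $263 — worse by 27.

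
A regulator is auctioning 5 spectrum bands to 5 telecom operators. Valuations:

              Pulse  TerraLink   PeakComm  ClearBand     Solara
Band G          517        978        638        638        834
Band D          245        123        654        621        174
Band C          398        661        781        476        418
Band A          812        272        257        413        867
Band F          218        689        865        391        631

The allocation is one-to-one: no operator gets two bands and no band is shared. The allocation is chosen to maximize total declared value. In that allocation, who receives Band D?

Optimal: Pulse→Band A ($812M), TerraLink→Band G ($978M), PeakComm→Band C ($781M), ClearBand→Band D ($621M), Solara→Band F ($631M) — total 812+978+781+621+631 = $3823M.
Column-greedy (each band in turn goes to its best remaining operator) gives $3193M, worse by 630.
ClearBand's own top band is Band G ($638M), but forcing ClearBand→Band G and reassigning the rest optimally gives only $3396M — worse by 427.

ClearBand receives Band D.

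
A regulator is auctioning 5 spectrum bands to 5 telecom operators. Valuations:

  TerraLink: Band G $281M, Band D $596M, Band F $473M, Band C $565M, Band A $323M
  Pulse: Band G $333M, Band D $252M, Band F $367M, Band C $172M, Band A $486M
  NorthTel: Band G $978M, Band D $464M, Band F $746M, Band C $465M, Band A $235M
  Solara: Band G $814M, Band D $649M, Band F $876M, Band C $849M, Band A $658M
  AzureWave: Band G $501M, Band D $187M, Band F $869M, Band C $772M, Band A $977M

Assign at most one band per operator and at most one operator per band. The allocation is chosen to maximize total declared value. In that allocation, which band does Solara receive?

This is the linear assignment problem.
Optimal: TerraLink→Band D ($596M), Pulse→Band A ($486M), NorthTel→Band G ($978M), Solara→Band C ($849M), AzureWave→Band F ($869M) — total 596+486+978+849+869 = $3778M.
Row-greedy (each operator in turn takes its best remaining band) gives $3708M, worse by 70.
Every other assignment is strictly worse.
Solara's own top band is Band F ($876M), but forcing Solara→Band F and reassigning the rest optimally gives only $3708M — worse by 70.

Solara receives Band C.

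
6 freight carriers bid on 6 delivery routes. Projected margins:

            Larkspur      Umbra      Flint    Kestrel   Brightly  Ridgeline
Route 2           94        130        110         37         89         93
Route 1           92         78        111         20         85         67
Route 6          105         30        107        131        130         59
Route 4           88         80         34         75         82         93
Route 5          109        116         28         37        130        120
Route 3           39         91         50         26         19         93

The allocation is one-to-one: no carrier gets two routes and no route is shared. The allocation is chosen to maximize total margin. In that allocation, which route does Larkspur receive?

Optimal: Larkspur→Route 4 ($88k), Umbra→Route 2 ($130k), Flint→Route 1 ($111k), Kestrel→Route 6 ($131k), Brightly→Route 5 ($130k), Ridgeline→Route 3 ($93k) — total 88+130+111+131+130+93 = $683k.
Max-entry greedy (repeatedly take the single best remaining cell) gives $634k, worse by 49.
Next-best assignment: Larkspur→Route 5, Umbra→Route 2, Flint→Route 1, Kestrel→Route 6, Brightly→Route 4, Ridgeline→Route 3 = $656k.
No other one-to-one assignment exceeds $683k.
Larkspur's own top route is Route 5 ($109k), but forcing Larkspur→Route 5 and reassigning the rest optimally gives only $656k — worse by 27.

Larkspur receives Route 4.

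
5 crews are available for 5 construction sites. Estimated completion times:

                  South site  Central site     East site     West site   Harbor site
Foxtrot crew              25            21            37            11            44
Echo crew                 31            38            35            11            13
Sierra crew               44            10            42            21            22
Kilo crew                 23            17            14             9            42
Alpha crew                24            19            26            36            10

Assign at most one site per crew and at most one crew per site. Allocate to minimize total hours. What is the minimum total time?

Min total: 70 hours

Treat this as an assignment problem: match each crew to one site.
Optimal: Foxtrot crew→South site (25 hours), Echo crew→West site (11 hours), Sierra crew→Central site (10 hours), Kilo crew→East site (14 hours), Alpha crew→Harbor site (10 hours) — total 25+11+10+14+10 = 70 hours.
Column-greedy (each site in turn goes to its cheapest remaining crew) gives 83 hours, worse by 13.
Swapping Alpha crew↔Echo crew (Alpha crew→West site 36 hours, Echo crew→Harbor site 13 hours) adds 28.
No other one-to-one assignment undercuts 70 hours.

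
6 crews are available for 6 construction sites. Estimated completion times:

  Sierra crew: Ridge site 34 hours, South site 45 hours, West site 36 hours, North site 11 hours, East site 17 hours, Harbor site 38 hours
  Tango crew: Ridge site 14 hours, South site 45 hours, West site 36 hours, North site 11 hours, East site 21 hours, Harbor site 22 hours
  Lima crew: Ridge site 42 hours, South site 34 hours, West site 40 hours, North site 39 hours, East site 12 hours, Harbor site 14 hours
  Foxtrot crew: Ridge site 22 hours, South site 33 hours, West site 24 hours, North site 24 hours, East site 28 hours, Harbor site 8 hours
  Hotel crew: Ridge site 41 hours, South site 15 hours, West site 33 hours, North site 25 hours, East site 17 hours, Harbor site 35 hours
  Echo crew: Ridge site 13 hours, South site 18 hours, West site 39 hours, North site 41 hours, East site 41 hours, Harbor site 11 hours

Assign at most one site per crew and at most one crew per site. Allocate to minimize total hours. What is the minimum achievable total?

This is the linear assignment problem.
Optimal: Sierra crew→North site (11 hours), Tango crew→Ridge site (14 hours), Lima crew→East site (12 hours), Foxtrot crew→West site (24 hours), Hotel crew→South site (15 hours), Echo crew→Harbor site (11 hours) — total 11+14+12+24+15+11 = 87 hours.
Row-greedy (each crew in turn takes its cheapest remaining site) gives 99 hours, worse by 12.
Next-best assignment: Sierra crew→East site, Tango crew→North site, Lima crew→Harbor site, Foxtrot crew→West site, Hotel crew→South site, Echo crew→Ridge site = 94 hours.
Swapping Lima crew↔Echo crew (Lima crew→Harbor site 14 hours, Echo crew→East site 41 hours) adds 32.

Min total: 87 hours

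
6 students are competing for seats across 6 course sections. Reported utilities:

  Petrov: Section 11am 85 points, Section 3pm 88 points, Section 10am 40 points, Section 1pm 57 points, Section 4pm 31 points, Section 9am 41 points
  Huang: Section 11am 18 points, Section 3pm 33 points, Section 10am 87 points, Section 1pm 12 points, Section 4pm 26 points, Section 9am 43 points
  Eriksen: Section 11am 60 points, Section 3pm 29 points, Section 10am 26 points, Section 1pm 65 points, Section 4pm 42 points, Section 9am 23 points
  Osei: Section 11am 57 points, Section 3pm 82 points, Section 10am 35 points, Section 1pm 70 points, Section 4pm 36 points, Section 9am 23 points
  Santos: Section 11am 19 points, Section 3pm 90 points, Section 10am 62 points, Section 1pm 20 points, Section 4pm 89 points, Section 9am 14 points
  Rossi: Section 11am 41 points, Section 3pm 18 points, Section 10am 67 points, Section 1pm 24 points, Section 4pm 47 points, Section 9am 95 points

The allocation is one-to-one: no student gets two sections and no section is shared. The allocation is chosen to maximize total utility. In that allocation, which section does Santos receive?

Santos receives Section 4pm.

This is the linear assignment problem.
Optimal: Petrov→Section 11am (85 points), Huang→Section 10am (87 points), Eriksen→Section 1pm (65 points), Osei→Section 3pm (82 points), Santos→Section 4pm (89 points), Rossi→Section 9am (95 points) — total 85+87+65+82+89+95 = 503 points.
Column-greedy (each section in turn goes to its best remaining student) gives 402 points, worse by 101.
Checked against all permutations: 503 points is optimal.
Santos's own top section is Section 3pm (90 points), but forcing Santos→Section 3pm and reassigning the rest optimally gives only 469 points — worse by 34.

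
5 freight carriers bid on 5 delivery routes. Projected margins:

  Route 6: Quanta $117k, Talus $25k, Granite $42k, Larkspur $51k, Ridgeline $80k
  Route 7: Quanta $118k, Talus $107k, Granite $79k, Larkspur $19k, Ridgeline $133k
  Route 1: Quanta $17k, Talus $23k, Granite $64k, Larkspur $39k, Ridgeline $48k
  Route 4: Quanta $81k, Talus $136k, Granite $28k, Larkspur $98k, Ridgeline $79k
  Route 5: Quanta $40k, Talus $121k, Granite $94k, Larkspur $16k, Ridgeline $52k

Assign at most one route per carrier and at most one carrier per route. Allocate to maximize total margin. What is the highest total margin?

Maximum total: $533k

This is the linear assignment problem.
Optimal: Quanta→Route 6 ($117k), Talus→Route 5 ($121k), Granite→Route 1 ($64k), Larkspur→Route 4 ($98k), Ridgeline→Route 7 ($133k) — total 117+121+64+98+133 = $533k.
Max-entry greedy (repeatedly take the single best remaining cell) gives $519k, worse by 14.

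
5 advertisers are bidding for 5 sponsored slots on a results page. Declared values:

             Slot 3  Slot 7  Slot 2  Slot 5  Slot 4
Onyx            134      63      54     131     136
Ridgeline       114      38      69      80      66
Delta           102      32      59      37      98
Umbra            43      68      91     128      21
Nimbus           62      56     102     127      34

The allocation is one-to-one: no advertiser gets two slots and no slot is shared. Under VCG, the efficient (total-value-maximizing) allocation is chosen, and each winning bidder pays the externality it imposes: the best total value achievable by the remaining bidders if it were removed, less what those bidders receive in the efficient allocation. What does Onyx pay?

Efficient allocation: Onyx→Slot 5 ($131), Ridgeline→Slot 3 ($114), Delta→Slot 4 ($98), Umbra→Slot 7 ($68), Nimbus→Slot 2 ($102); total welfare W = $513.
Onyx receives Slot 5 at value $131, so the others get W − 131 = $382.
Without Onyx: best allocation of the remaining 4 bidders over all 5 slots is Ridgeline→Slot 3 ($114), Delta→Slot 4 ($98), Umbra→Slot 5 ($128), Nimbus→Slot 2 ($102), total $442.
VCG payment = (others' best without Onyx) − (others' welfare with Onyx) = 442 − 382 = $60.

Onyx pays $60.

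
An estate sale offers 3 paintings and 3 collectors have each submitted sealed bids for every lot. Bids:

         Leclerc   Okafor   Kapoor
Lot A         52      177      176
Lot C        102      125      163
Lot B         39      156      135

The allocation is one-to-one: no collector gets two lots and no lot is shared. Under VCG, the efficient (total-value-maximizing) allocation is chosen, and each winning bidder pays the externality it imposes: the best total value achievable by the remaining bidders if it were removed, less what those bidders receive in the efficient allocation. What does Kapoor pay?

Efficient allocation: Leclerc→Lot C ($102), Okafor→Lot B ($156), Kapoor→Lot A ($176); total welfare W = $434.
Kapoor receives Lot A at value $176, so the others get W − 176 = $258.
Without Kapoor: best allocation of the remaining 2 bidders over all 3 lots is Leclerc→Lot C ($102), Okafor→Lot A ($177), total $279.
VCG payment = (others' best without Kapoor) − (others' welfare with Kapoor) = 279 − 258 = $21.

Kapoor pays $21.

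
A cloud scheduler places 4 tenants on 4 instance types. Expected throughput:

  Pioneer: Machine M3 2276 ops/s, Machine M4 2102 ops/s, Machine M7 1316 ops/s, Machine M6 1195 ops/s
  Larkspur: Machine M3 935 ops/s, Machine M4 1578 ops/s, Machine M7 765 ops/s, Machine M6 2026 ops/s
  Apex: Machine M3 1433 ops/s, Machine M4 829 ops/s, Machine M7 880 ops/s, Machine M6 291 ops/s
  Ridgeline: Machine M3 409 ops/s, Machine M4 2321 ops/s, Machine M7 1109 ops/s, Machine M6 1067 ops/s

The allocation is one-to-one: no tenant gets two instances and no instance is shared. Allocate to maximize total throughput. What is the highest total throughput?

This is the linear assignment problem.
Optimal: Pioneer→Machine M3 (2276 ops/s), Larkspur→Machine M6 (2026 ops/s), Apex→Machine M7 (880 ops/s), Ridgeline→Machine M4 (2321 ops/s) — total 2276+2026+880+2321 = 7503 ops/s.
Next-best assignment: Pioneer→Machine M7, Larkspur→Machine M6, Apex→Machine M3, Ridgeline→Machine M4 = 7096 ops/s.
Checked against all permutations: 7503 ops/s is optimal.

Maximum total: 7503 ops/s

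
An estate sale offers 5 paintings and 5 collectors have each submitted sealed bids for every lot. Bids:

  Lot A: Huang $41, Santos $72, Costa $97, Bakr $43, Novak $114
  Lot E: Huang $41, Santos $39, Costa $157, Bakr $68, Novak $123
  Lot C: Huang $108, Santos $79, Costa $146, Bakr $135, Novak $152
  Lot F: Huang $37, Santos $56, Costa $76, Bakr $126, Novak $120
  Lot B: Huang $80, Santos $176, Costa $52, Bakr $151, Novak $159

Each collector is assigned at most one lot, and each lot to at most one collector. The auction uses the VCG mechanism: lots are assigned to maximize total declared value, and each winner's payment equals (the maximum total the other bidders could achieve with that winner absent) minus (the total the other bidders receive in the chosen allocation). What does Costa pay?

Efficient allocation: Huang→Lot C ($108), Santos→Lot B ($176), Costa→Lot E ($157), Bakr→Lot F ($126), Novak→Lot A ($114); total welfare W = $681.
Costa receives Lot E at value $157, so the others get W − 157 = $524.
Without Costa: best allocation of the remaining 4 bidders over all 5 lots is Huang→Lot C ($108), Santos→Lot B ($176), Bakr→Lot F ($126), Novak→Lot E ($123), total $533.
VCG payment = (others' best without Costa) − (others' welfare with Costa) = 533 − 524 = $9.

Costa pays $9.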